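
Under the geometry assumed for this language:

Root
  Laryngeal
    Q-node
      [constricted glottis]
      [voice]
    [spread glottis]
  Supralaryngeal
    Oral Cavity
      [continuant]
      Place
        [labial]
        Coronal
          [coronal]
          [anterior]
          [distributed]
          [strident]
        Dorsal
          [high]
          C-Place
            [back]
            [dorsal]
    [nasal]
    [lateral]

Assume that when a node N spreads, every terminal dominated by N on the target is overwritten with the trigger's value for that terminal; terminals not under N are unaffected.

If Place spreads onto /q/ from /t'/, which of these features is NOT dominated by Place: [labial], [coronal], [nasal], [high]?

The terminals dominated by Place are [labial], [coronal], [anterior], [distributed], [strident], [high], [back], [dorsal].
Of the listed options, [coronal], [labial], [high] are among these and would be overwritten by spreading Place.
But [nasal] is a dependent of Supralaryngeal, outside Place; it is therefore untouched by the spreading.

[nasal]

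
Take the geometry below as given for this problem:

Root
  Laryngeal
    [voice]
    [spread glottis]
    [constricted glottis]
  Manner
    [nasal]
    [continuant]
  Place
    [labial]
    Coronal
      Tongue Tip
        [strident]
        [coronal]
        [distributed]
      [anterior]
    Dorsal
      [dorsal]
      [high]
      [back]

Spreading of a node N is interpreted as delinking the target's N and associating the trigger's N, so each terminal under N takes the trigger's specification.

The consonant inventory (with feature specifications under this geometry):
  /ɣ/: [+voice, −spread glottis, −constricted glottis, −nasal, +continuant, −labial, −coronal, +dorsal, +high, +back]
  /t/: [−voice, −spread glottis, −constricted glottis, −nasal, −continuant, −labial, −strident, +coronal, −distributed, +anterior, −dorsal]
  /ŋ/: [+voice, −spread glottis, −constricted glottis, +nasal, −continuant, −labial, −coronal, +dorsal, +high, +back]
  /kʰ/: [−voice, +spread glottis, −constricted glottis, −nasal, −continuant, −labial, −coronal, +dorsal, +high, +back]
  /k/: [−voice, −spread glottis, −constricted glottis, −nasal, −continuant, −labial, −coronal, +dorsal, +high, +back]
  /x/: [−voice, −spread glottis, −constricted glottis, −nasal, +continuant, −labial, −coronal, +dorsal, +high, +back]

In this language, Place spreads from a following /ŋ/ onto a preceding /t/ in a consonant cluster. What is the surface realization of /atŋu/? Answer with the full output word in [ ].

Place immediately or transitively dominates [labial], [strident], [coronal], [distributed], [anterior], [dorsal], [high], [back].
The target acquires /ŋ/'s values for everything under Place — [−labial], [−coronal], [+dorsal], [+high], [+back] — while keeping its own [voice], [spread glottis], [constricted glottis], ….
Among the inventory, only /k/ has exactly this specification, giving the surface form [akŋu].

[akŋu]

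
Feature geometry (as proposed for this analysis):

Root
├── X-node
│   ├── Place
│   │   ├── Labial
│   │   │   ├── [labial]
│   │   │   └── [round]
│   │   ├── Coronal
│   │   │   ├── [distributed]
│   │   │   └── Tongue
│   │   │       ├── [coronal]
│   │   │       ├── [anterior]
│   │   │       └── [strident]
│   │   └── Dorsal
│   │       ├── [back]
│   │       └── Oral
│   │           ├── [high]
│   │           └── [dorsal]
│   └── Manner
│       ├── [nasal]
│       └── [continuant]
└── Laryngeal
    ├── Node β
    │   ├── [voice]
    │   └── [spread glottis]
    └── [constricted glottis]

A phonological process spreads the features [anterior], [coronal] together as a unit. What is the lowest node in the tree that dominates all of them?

Tongue

[anterior]: Root → X-node → Place → Coronal → Tongue → [anterior].
[coronal]: Root → X-node → Place → Coronal → Tongue → [coronal].
The lowest node appearing on every path is Tongue; each proper daughter of Tongue fails to dominate at least one of the listed features.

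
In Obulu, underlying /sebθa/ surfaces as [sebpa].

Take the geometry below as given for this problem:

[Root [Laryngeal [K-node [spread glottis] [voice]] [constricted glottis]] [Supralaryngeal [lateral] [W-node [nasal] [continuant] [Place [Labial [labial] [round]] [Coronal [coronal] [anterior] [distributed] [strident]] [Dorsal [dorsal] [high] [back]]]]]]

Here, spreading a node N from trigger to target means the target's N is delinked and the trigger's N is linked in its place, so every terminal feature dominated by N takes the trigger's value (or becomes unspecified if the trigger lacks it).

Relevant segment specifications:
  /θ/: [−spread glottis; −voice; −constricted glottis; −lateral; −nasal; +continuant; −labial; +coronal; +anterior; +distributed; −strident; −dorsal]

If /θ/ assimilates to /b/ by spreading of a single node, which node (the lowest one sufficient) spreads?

Feature comparison: [continuant], [labial], [round], [coronal], [anterior], [distributed], [strident] differ between /θ/ and [p]; the remaining terminals match.
Tracing each changed feature up the tree, the paths first meet at W-node; any lower node misses at least one of them.
If W-node spreads, every terminal under it takes /b/'s value, producing [p] as observed.
[voice] stays as in /θ/ although /b/ differs there, so no node dominating it spread; among the remaining candidates W-node is the lowest that derives the output.

W-node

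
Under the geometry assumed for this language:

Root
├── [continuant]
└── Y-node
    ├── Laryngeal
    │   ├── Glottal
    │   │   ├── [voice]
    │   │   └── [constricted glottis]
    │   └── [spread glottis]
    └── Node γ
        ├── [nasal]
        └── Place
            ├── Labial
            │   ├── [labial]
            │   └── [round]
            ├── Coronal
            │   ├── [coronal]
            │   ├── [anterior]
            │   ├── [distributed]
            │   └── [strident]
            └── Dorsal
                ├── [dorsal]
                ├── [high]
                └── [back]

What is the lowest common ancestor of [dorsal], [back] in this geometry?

[dorsal]: Root > Y-node > Node γ > Place > Dorsal > [dorsal].
[back]: Root > Y-node > Node γ > Place > Dorsal > [back].
The lowest node appearing on every path is Dorsal; each proper daughter of Dorsal fails to dominate at least one of the listed features.

Dorsal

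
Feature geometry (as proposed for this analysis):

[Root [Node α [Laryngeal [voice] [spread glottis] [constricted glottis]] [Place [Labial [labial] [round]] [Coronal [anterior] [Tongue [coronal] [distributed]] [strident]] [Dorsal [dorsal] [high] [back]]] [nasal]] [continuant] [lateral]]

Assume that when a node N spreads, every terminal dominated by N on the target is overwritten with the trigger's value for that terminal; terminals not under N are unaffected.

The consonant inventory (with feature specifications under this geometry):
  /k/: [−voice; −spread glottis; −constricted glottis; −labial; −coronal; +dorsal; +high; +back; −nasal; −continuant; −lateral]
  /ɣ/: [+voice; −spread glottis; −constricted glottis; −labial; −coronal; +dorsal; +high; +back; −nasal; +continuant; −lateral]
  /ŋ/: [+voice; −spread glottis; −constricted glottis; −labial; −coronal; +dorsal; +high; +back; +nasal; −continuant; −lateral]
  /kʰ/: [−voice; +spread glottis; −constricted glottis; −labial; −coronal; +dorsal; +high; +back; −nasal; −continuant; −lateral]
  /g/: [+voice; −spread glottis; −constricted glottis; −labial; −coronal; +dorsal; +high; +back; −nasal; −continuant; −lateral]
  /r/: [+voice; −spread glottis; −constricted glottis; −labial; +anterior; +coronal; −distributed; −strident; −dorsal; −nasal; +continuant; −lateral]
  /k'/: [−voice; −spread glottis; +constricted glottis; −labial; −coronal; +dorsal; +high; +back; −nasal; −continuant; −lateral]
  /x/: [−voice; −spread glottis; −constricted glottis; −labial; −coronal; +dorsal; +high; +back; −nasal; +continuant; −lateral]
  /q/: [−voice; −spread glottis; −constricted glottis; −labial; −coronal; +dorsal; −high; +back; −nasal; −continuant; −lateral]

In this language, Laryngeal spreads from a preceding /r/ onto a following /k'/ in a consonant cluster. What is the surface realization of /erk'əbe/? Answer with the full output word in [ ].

[ergəbe]

The Laryngeal node dominates the terminals [voice], [spread glottis], [constricted glottis].
Spreading Laryngeal from /r/ onto /k'/ replaces those values with /r/'s: [+voice], [−spread glottis], [−constricted glottis]. Features outside Laryngeal ([labial], [coronal], [dorsal], …) stay as in /k'/.
The resulting bundle matches /g/ in the inventory; substituting it for /k'/ gives [ergəbe].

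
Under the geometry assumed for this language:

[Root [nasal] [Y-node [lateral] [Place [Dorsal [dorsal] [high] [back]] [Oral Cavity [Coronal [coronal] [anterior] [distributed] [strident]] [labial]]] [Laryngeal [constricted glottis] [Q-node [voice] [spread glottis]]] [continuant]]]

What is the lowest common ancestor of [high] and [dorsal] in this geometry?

Dorsal

[high] is immediately dominated by Dorsal.
[dorsal] is immediately dominated by Dorsal.
Dorsal is the lowest common ancestor — every listed feature sits under it, and no single subconstituent of Dorsal covers them all.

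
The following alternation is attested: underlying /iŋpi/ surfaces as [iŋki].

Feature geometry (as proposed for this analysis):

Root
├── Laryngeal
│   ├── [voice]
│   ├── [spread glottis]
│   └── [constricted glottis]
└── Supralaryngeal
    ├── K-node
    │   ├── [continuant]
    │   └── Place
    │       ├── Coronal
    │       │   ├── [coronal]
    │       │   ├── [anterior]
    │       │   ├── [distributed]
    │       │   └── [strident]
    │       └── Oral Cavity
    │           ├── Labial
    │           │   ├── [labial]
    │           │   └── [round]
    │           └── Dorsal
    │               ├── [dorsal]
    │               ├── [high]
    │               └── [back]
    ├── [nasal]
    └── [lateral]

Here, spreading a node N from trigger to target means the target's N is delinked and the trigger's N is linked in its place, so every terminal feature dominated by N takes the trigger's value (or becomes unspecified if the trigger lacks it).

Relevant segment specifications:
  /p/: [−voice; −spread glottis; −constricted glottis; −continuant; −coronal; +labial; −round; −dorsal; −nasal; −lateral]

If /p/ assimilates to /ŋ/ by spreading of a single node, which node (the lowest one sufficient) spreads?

Oral Cavity

/p/ and [k] differ in [labial], [round], [dorsal], [high], [back]; every other specified feature is identical.
In this geometry the lowest node dominating all of them is Oral Cavity: every daughter of Oral Cavity dominates only a proper subset, so no lower node suffices.
Spreading Oral Cavity from /ŋ/ overwrites each of those terminals with /ŋ/'s values, yielding exactly [k].
[voice], [nasal] stay as in /p/ although /ŋ/ differs there, so no node dominating them spread; among the remaining candidates Oral Cavity is the lowest that derives the output.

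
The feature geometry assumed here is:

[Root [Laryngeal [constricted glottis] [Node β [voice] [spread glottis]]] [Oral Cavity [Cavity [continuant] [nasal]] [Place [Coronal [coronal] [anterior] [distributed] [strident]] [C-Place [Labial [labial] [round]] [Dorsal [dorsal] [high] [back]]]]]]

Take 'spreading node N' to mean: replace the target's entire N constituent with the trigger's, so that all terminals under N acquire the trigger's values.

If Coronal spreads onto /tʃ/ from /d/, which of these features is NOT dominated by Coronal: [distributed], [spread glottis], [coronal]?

[spread glottis]

Under this geometry, Coronal contains [coronal], [anterior], [distributed], [strident].
Of the listed options, [distributed], [coronal] are among these and would be overwritten by spreading Coronal.
[spread glottis] is not within the Coronal subtree (it hangs from Node β), so /tʃ/'s [spread glottis] value survives.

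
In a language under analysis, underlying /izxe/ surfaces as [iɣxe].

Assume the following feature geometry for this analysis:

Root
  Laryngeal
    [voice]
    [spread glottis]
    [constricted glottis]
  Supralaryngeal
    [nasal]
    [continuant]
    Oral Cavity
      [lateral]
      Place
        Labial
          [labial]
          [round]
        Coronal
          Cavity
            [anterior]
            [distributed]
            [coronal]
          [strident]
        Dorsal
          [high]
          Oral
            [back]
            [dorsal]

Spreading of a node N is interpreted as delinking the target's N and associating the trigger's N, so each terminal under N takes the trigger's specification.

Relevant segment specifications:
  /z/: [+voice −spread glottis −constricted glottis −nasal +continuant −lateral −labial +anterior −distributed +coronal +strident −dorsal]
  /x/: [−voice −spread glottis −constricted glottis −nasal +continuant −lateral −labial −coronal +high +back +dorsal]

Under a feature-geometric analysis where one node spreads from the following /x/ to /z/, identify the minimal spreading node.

/z/ and [ɣ] differ in [coronal], [anterior], [distributed], [strident], [dorsal], [high], [back]; every other specified feature is identical.
In this geometry the lowest node dominating all of them is Place: every daughter of Place dominates only a proper subset, so no lower node suffices.
Spreading Place from /x/ overwrites each of those terminals with /x/'s values, yielding exactly [ɣ].
[voice] stays as in /z/ although /x/ differs there, so no node dominating it spread; among the remaining candidates Place is the lowest that derives the output.

Place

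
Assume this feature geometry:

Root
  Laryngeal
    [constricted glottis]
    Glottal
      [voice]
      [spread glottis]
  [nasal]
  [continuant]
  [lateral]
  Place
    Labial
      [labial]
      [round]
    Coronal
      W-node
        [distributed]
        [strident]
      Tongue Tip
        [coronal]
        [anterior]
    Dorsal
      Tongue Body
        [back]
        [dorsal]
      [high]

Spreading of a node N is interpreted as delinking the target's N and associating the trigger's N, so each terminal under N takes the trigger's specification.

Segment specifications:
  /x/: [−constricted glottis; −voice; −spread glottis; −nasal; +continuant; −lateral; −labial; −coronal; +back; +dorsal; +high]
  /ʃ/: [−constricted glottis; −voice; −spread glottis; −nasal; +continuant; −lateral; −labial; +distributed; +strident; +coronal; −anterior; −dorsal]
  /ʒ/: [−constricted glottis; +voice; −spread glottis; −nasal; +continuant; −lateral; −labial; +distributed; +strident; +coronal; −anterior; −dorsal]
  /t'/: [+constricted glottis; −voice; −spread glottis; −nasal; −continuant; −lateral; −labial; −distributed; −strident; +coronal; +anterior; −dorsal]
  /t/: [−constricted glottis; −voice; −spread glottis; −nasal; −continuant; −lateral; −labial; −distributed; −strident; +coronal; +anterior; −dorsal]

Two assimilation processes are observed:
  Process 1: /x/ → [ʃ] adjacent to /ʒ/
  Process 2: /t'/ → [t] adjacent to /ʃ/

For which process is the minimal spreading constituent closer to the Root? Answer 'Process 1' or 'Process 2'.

Process 1: the features that change are [coronal], [anterior], [distributed], [strident], [dorsal], [high], [back]; the minimal node is Place (depth 1).
Process 2: the feature that changes is [constricted glottis]; the minimal node is [constricted glottis] (depth 2).
Depth 1 < depth 2; Process 1 involves the structurally higher constituent Place.

Process 1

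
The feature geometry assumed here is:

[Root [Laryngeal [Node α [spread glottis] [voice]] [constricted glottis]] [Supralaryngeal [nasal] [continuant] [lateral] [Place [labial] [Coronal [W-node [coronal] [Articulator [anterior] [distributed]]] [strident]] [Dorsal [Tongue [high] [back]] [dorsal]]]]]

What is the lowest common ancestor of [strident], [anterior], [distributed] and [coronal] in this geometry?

Coronal

[strident] is immediately dominated by Coronal.
[anterior] is immediately dominated by Articulator.
[distributed] is immediately dominated by Articulator.
[coronal] is immediately dominated by W-node.
These paths first converge at Coronal; no daughter of Coronal dominates all 4 features, so Coronal is the minimal constituent.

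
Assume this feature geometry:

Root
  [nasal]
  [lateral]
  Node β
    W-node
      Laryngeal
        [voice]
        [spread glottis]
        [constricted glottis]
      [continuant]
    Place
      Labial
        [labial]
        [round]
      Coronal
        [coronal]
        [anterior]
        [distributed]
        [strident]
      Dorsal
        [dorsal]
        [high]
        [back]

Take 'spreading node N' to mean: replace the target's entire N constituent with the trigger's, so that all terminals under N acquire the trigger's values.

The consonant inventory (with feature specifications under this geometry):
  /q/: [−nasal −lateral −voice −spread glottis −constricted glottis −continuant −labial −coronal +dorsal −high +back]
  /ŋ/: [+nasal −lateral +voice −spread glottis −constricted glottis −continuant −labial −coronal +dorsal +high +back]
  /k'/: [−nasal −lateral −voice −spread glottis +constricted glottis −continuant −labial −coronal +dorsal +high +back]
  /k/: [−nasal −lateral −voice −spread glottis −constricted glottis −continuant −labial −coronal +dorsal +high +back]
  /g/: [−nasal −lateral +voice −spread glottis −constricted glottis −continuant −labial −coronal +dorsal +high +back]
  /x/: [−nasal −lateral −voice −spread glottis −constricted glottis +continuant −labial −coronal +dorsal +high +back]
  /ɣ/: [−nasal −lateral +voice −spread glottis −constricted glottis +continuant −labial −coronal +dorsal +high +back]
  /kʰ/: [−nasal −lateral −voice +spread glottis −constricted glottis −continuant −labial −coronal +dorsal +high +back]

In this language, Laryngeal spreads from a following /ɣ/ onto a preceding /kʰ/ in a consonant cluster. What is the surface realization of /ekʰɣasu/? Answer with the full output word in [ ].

Terminals under Laryngeal in this geometry: [voice], [spread glottis], [constricted glottis].
Spreading Laryngeal from /ɣ/ onto /kʰ/ replaces those values with /ɣ/'s: [+voice], [−spread glottis], [−constricted glottis]. Features outside Laryngeal ([nasal], [lateral], [continuant], …) stay as in /kʰ/.
The resulting bundle matches /g/ in the inventory; substituting it for /kʰ/ gives [egɣasu].

[egɣasu]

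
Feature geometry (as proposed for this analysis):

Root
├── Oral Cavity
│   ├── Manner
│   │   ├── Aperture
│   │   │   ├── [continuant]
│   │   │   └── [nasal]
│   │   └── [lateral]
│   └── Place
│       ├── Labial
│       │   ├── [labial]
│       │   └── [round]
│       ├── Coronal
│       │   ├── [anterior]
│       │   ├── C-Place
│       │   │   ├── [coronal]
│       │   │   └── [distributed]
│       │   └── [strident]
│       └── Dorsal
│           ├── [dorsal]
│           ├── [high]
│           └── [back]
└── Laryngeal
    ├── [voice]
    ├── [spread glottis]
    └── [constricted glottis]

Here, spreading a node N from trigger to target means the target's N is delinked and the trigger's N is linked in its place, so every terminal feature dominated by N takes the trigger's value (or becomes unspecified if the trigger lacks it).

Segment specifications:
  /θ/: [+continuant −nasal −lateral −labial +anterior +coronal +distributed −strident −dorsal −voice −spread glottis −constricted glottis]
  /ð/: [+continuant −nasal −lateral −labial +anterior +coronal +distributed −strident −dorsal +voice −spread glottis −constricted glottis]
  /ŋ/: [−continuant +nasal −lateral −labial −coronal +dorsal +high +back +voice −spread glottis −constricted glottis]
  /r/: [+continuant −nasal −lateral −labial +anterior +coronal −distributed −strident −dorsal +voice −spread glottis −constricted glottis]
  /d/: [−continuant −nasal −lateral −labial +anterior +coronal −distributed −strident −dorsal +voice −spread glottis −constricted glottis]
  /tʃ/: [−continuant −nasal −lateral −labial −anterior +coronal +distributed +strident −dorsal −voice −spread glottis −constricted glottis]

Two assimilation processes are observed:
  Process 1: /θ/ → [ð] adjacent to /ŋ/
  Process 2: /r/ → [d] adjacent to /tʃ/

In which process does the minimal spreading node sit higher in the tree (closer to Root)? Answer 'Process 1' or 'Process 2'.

Process 1

In Process 1, [voice] changes, so the minimal spreading node is [voice] at depth 2.
Process 2 alters [continuant]; the lowest dominating node is [continuant] (depth 4 from Root).
[voice] (depth 2) sits above [continuant] (depth 4), making Process 1 the one with the higher spreading node.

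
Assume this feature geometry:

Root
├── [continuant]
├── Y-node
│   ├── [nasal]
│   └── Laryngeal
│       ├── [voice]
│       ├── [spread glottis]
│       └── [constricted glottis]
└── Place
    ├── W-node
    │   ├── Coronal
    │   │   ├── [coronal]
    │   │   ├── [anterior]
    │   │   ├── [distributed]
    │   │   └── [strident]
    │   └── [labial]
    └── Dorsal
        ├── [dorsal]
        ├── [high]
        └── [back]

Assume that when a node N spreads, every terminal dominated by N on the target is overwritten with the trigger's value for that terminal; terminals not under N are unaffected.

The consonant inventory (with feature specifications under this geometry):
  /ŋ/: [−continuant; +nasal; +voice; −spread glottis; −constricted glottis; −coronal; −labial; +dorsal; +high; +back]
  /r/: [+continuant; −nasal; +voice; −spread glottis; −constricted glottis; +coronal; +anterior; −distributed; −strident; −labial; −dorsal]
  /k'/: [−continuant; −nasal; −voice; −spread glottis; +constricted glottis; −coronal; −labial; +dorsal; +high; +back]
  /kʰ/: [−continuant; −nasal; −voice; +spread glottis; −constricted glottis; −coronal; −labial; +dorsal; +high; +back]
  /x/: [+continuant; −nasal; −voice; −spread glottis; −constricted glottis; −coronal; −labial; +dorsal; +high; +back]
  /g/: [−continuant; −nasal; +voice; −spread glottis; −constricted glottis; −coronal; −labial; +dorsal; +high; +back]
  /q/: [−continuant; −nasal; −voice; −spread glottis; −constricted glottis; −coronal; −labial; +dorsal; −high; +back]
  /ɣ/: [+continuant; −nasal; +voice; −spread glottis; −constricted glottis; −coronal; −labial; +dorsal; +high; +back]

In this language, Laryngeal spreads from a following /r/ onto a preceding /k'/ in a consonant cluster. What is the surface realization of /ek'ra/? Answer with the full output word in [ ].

Terminals under Laryngeal in this geometry: [voice], [spread glottis], [constricted glottis].
After delinking /k'/'s Laryngeal and linking /r/'s, the affected terminals become [+voice], [−spread glottis], [−constricted glottis]; [continuant], [nasal], [coronal], … (outside Laryngeal) are retained from /k'/.
Among the inventory, only /g/ has exactly this specification, giving the surface form [egra].

[egra]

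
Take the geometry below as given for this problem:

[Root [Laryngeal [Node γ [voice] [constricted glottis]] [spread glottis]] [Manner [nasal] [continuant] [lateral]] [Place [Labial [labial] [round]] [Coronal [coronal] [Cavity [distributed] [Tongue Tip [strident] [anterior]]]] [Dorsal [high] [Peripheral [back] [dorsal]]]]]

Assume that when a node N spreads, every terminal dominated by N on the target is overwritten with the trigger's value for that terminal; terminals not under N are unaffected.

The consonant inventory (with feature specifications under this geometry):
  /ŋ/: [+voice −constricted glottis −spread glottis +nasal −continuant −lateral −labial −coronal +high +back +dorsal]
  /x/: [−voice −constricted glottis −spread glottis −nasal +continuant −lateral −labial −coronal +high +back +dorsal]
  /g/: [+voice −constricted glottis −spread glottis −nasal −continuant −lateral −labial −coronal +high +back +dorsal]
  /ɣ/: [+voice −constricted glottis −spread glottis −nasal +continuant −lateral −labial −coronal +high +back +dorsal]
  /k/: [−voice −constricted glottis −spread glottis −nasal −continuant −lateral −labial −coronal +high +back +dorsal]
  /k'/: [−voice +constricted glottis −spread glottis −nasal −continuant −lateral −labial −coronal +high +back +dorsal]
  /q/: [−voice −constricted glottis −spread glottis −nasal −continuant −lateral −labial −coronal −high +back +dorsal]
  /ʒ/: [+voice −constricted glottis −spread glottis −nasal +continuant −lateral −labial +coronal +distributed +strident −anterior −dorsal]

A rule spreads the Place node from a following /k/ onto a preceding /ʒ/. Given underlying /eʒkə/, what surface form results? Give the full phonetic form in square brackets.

Terminals under Place in this geometry: [labial], [round], [coronal], [distributed], [strident], [anterior], [high], [back], [dorsal].
After delinking /ʒ/'s Place and linking /k/'s, the affected terminals become [−labial], [−coronal], [+high], [+back], [+dorsal]; [voice], [constricted glottis], [spread glottis], … (outside Place) are retained from /ʒ/.
This feature bundle is that of [ɣ], so /eʒkə/ surfaces as [eɣkə].

[eɣkə]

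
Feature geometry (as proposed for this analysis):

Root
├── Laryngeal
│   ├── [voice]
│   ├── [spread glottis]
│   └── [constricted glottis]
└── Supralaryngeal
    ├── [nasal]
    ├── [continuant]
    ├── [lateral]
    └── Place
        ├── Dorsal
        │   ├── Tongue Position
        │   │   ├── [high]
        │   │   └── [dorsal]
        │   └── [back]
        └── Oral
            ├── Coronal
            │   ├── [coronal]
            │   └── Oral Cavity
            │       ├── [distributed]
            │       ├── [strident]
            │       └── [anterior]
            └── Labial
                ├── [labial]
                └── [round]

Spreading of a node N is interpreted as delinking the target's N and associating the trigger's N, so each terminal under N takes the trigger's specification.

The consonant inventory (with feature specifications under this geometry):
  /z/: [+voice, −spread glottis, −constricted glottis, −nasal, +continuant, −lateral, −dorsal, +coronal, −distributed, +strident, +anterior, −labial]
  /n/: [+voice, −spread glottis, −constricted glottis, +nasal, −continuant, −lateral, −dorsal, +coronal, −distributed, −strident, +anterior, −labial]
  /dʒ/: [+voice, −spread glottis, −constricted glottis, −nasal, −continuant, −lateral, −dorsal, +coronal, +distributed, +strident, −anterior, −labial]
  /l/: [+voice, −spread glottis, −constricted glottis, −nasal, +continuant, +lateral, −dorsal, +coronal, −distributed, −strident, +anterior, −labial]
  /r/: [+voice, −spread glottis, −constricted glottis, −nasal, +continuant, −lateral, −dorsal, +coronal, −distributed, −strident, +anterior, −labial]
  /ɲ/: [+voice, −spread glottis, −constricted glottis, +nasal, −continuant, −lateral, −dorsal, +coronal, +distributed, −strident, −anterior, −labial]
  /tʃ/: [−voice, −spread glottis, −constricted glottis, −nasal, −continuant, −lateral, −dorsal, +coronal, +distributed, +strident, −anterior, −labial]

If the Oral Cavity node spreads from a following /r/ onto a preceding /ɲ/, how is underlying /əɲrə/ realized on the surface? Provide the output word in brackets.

Terminals under Oral Cavity in this geometry: [distributed], [strident], [anterior].
Spreading Oral Cavity from /r/ onto /ɲ/ replaces those values with /r/'s: [−distributed], [−strident], [+anterior]. Features outside Oral Cavity ([voice], [spread glottis], [constricted glottis], …) stay as in /ɲ/.
This feature bundle is that of [n], so /əɲrə/ surfaces as [ənrə].

[ənrə]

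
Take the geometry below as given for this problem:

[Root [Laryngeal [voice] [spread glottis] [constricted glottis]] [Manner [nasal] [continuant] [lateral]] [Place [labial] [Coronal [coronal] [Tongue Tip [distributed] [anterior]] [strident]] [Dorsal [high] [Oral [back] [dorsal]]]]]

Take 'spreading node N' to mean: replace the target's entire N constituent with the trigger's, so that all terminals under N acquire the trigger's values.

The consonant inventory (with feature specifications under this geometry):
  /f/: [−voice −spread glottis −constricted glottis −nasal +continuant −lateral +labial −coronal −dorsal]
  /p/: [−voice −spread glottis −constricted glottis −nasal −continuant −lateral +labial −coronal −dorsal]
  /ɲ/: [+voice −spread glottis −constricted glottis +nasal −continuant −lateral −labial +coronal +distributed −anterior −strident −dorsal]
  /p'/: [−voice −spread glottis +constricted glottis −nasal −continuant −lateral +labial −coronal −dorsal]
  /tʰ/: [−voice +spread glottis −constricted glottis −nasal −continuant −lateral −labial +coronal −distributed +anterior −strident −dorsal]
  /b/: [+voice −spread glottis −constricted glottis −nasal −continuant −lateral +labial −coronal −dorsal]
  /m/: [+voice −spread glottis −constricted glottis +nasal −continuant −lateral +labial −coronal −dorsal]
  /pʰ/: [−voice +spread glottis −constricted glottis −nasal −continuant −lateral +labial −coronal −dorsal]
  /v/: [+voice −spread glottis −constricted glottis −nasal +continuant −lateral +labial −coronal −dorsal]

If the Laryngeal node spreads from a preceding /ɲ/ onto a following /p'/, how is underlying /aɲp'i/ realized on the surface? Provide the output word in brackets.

Laryngeal immediately or transitively dominates [voice], [spread glottis], [constricted glottis].
After delinking /p'/'s Laryngeal and linking /ɲ/'s, the affected terminals become [+voice], [−spread glottis], [−constricted glottis]; [nasal], [continuant], [lateral], … (outside Laryngeal) are retained from /p'/.
The resulting bundle matches /b/ in the inventory; substituting it for /p'/ gives [aɲbi].

[aɲbi]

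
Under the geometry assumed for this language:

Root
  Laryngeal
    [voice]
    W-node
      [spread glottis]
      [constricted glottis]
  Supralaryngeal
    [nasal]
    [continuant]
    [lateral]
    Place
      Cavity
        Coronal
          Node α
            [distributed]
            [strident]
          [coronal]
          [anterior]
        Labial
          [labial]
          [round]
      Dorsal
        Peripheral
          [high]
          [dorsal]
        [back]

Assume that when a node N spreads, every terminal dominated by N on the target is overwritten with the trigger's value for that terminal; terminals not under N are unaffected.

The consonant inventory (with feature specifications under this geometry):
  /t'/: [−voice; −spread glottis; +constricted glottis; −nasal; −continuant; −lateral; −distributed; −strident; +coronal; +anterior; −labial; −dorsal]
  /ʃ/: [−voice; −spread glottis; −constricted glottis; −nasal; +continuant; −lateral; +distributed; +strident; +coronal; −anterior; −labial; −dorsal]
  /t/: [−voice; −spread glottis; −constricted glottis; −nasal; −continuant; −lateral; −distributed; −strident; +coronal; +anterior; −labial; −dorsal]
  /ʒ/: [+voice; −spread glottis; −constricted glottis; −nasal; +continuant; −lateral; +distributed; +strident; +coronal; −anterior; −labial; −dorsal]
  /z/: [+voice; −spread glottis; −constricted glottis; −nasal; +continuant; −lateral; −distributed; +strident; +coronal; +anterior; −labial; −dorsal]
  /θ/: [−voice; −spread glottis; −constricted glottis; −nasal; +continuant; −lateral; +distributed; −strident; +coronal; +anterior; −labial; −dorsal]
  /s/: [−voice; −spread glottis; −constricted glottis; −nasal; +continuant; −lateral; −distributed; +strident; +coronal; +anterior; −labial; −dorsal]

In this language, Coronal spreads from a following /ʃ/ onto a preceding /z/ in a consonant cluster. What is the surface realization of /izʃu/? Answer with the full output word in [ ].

Terminals under Coronal in this geometry: [distributed], [strident], [coronal], [anterior].
After delinking /z/'s Coronal and linking /ʃ/'s, the affected terminals become [+distributed], [+strident], [+coronal], [−anterior]; [voice], [spread glottis], [constricted glottis], … (outside Coronal) are retained from /z/.
Among the inventory, only /ʒ/ has exactly this specification, giving the surface form [iʒʃu].

[iʒʃu]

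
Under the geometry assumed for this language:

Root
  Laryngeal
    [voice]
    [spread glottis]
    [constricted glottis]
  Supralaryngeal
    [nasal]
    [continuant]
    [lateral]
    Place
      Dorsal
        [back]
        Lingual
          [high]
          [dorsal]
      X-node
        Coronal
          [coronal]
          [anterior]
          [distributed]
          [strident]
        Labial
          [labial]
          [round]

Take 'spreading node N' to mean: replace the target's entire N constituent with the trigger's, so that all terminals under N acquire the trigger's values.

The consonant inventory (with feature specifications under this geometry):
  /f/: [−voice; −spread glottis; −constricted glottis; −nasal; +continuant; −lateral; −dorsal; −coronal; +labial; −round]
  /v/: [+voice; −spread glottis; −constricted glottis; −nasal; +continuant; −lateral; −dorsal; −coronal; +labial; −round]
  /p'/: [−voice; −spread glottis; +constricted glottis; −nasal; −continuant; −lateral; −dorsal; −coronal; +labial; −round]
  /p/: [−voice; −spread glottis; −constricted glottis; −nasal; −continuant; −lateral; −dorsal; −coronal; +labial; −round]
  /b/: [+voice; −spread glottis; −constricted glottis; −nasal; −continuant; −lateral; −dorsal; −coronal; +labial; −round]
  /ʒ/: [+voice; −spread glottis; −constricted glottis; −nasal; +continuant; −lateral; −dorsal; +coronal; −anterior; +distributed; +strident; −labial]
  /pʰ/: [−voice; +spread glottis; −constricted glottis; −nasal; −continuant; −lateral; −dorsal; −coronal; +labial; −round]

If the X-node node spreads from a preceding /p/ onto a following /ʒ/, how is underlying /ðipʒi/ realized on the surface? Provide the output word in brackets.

[ðipvi]

X-node immediately or transitively dominates [coronal], [anterior], [distributed], [strident], [labial], [round].
Spreading X-node from /p/ onto /ʒ/ replaces those values with /p/'s: [−coronal], [+labial], [−round]. Features outside X-node ([voice], [spread glottis], [constricted glottis], …) stay as in /ʒ/.
The resulting bundle matches /v/ in the inventory; substituting it for /ʒ/ gives [ðipvi].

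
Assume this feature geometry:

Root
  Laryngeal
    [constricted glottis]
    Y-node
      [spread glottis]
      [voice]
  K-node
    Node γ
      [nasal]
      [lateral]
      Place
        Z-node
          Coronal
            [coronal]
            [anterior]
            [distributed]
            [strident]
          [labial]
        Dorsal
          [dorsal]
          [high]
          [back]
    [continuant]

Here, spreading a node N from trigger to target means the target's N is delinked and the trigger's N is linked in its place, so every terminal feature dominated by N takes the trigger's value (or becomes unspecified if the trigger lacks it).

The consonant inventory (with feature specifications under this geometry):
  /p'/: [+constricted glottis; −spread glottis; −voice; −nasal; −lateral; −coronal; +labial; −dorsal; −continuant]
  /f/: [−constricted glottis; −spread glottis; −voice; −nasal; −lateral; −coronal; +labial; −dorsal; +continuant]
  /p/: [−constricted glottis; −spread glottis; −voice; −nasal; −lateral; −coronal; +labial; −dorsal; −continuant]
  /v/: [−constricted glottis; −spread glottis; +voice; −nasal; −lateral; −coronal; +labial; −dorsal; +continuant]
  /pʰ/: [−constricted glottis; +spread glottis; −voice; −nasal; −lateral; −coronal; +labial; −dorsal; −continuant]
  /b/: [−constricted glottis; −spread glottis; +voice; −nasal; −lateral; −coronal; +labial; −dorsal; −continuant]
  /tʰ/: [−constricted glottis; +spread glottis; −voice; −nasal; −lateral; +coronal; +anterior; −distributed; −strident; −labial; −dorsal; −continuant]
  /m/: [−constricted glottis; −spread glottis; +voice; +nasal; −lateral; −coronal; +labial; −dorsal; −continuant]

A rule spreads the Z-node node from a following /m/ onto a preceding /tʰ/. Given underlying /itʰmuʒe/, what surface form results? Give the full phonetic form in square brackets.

The Z-node node dominates the terminals [coronal], [anterior], [distributed], [strident], [labial].
Spreading Z-node from /m/ onto /tʰ/ replaces those values with /m/'s: [−coronal], [+labial]. Features outside Z-node ([constricted glottis], [spread glottis], [voice], …) stay as in /tʰ/.
Among the inventory, only /pʰ/ has exactly this specification, giving the surface form [ipʰmuʒe].

[ipʰmuʒe]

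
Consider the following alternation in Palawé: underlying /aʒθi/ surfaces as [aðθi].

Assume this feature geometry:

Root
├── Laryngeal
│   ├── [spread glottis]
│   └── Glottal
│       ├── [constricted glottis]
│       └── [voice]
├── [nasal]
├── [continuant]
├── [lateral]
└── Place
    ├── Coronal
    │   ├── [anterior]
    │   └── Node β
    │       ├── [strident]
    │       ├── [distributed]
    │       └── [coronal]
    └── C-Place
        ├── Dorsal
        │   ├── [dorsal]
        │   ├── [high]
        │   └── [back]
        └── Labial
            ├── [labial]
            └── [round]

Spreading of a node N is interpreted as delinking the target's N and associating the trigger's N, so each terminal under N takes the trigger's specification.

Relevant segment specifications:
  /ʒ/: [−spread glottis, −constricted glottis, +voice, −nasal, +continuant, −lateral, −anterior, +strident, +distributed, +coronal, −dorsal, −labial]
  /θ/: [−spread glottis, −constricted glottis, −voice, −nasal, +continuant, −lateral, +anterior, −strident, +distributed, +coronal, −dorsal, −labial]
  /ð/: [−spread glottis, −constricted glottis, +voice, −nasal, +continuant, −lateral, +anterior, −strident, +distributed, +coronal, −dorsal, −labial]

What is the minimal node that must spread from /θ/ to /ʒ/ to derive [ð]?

Coronal

The alternation /ʒ/ → [ð] changes [anterior], [strident] and nothing else.
Tracing each changed feature up the tree, the paths first meet at Coronal; any lower node misses at least one of them.
If Coronal spreads, every terminal under it takes /θ/'s value, producing [ð] as observed.
[voice] stays as in /ʒ/ although /θ/ differs there, so no node dominating it spread; among the remaining candidates Coronal is the lowest that derives the output.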